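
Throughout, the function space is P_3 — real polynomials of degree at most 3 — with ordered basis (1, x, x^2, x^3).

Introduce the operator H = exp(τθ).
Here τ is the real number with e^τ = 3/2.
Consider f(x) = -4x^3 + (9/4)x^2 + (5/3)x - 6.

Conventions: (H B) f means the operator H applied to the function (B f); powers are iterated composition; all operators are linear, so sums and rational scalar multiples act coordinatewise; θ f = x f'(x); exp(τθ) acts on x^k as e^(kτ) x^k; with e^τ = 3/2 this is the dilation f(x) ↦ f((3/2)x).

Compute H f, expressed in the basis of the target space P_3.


exp(τθ) x^k = e^(kτ) x^k; with e^τ = 3/2 this sends x^k to (3/2)^k x^k
x ↦ 3/2 x
x^2 ↦ 9/4 x^2
x^3 ↦ 27/8 x^3
applying this coordinatewise to f: exp(τθ) f = -(27/2)x^3 + (81/16)x^2 + (5/2)x - 6

the result is g(x) = -(27/2)x^3 + (81/16)x^2 + (5/2)x - 6


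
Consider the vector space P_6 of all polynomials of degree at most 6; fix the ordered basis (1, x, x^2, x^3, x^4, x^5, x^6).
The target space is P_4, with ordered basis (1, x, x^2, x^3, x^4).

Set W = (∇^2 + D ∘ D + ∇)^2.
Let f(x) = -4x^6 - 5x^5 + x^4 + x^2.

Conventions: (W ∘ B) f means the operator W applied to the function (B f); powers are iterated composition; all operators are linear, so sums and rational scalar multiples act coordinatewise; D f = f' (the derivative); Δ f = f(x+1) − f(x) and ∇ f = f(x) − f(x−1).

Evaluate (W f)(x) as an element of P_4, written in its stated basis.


g(x) = -120x^4 - 1540x^3 - 1728x^2 + 3802x - 4422

∇ f = -24x^5 + 35x^4 - 26x^3 + 4x^2 + 7x - 3
∇ ∇ f = -120x^4 + 380x^3 - 528x^2 + 346x - 82
D f = -24x^5 - 25x^4 + 4x^3 + 2x
D D f = -120x^4 - 100x^3 + 12x^2 + 2
∇ f = -24x^5 + 35x^4 - 26x^3 + 4x^2 + 7x - 3
(∇^2 + D ∘ D + ∇) f = -24x^5 - 205x^4 + 254x^3 - 512x^2 + 353x - 83
∇ (∇^2 + D ∘ D + ∇) f = -120x^4 - 580x^3 + 1752x^2 - 2486x + 1300
∇ ∇ (∇^2 + D ∘ D + ∇) f = -480x^3 - 1020x^2 + 4764x - 4698
D (∇^2 + D ∘ D + ∇) f = -120x^4 - 820x^3 + 762x^2 - 1024x + 353
D D (∇^2 + D ∘ D + ∇) f = -480x^3 - 2460x^2 + 1524x - 1024
∇ (∇^2 + D ∘ D + ∇) f = -120x^4 - 580x^3 + 1752x^2 - 2486x + 1300
(∇^2 + D ∘ D + ∇) (∇^2 + D ∘ D + ∇) f = -120x^4 - 1540x^3 - 1728x^2 + 3802x - 4422


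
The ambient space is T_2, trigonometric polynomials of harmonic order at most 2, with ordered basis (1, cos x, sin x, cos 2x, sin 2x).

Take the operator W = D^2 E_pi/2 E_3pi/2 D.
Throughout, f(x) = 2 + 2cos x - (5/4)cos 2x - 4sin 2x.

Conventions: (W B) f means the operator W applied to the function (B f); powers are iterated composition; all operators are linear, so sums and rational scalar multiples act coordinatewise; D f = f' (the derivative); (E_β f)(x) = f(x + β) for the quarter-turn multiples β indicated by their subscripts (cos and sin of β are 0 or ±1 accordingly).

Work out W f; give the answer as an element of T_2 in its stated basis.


the result is g(x) = 2sin x + 32cos 2x - 10sin 2x

D f = -2sin x - 8cos 2x + (5/2)sin 2x
E_3pi/2 D f = 2cos x + 8cos 2x - (5/2)sin 2x
E_pi/2 E_3pi/2 D f = -2sin x - 8cos 2x + (5/2)sin 2x
D (E_pi/2 E_3pi/2 D) f = -2cos x + 5cos 2x + 16sin 2x
D D (E_pi/2 E_3pi/2 D) f = 2sin x + 32cos 2x - 10sin 2x


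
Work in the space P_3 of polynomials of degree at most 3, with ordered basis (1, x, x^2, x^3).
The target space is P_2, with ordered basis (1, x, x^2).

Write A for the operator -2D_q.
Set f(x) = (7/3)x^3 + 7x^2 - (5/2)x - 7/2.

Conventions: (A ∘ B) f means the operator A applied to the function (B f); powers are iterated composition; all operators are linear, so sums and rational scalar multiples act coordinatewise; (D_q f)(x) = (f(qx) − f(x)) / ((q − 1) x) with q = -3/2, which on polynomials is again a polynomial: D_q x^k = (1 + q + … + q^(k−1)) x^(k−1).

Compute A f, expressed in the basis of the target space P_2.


g(x) = -(49/6)x^2 + 7x + 5

D_q f = (49/12)x^2 - (7/2)x - 5/2
(-2D_q) f = -(49/6)x^2 + 7x + 5


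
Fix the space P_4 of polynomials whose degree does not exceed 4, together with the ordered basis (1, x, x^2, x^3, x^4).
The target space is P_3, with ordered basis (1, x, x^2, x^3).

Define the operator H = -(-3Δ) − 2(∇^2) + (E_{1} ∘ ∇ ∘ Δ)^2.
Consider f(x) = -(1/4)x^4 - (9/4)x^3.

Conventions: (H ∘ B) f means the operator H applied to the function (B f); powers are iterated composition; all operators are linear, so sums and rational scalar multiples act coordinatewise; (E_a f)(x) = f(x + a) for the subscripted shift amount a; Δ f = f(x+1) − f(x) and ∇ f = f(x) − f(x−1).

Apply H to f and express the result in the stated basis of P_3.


Δ f = -x^3 - (33/4)x^2 - (31/4)x - 5/2
(-3Δ) f = 3x^3 + (99/4)x^2 + (93/4)x + 15/2
(-(-3Δ)) f = -3x^3 - (99/4)x^2 - (93/4)x - 15/2
∇ f = -x^3 - (21/4)x^2 + (23/4)x - 2
∇ ∇ f = -3x^2 - (15/2)x + 10
(-2(∇^2)) f = 6x^2 + 15x - 20
Δ f = -x^3 - (33/4)x^2 - (31/4)x - 5/2
∇ Δ f = -3x^2 - (27/2)x - 1/2
E_{1} ∇ Δ f = -3x^2 - (39/2)x - 17
Δ (E_{1} ∘ ∇ ∘ Δ) f = -6x - 45/2
∇ Δ (E_{1} ∘ ∇ ∘ Δ) f = -6
E_{1} ∇ Δ (E_{1} ∘ ∇ ∘ Δ) f = -6
(-(-3Δ) − 2(∇^2) + (E_{1} ∘ ∇ ∘ Δ)^2) f = -3x^3 - (75/4)x^2 - (33/4)x - 67/2

the image equals g(x) = -3x^3 - (75/4)x^2 - (33/4)x - 67/2


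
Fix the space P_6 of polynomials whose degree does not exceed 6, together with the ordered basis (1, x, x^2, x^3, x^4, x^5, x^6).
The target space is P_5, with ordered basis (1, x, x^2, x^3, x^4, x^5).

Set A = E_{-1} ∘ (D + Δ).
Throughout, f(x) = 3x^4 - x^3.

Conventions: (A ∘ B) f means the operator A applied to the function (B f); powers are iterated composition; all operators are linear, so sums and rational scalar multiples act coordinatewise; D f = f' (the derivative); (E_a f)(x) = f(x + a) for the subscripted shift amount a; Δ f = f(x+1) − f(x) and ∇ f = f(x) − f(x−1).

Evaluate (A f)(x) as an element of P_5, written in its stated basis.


g(x) = 24x^3 - 60x^2 + 57x - 19

D f = 12x^3 - 3x^2
Δ f = 12x^3 + 15x^2 + 9x + 2
(D + Δ) f = 24x^3 + 12x^2 + 9x + 2
E_{-1} (D + Δ) f = 24x^3 - 60x^2 + 57x - 19


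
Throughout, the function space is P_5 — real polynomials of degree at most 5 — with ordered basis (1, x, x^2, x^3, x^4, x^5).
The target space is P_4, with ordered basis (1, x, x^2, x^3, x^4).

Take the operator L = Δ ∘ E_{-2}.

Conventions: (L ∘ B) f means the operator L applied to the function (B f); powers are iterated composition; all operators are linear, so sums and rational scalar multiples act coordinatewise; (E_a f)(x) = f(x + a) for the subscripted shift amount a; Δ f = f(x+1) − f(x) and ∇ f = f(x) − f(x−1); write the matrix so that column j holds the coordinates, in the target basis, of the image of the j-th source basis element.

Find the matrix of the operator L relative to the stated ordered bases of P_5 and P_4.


the matrix is [[0, 1, -3, 7, -15, 31]; [0, 0, 2, -9, 28, -75]; [0, 0, 0, 3, -18, 70]; [0, 0, 0, 0, 4, -30]; [0, 0, 0, 0, 0, 5]] (rows listed top to bottom)

image of 1: 0
image of x: 1
image of x^2: 2x - 3
image of x^3: 3x^2 - 9x + 7
image of x^4: 4x^3 - 18x^2 + 28x - 15
image of x^5: 5x^4 - 30x^3 + 70x^2 - 75x + 31
each image's coordinates form column j of the matrix


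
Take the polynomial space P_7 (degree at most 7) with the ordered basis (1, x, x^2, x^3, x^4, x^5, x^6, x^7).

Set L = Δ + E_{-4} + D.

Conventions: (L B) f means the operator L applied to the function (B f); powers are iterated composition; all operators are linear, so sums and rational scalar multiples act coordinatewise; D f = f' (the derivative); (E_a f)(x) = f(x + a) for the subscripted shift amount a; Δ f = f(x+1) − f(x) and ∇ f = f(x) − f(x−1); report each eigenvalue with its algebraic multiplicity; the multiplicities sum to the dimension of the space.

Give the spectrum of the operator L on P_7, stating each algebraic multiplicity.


λ = 1 (multiplicity 8)

image of 1: 1
image of x: x - 2
image of x^2: x^2 - 4x + 17
image of x^3: x^3 - 6x^2 + 51x - 63
image of x^4: x^4 - 8x^3 + 102x^2 - 252x + 257
image of x^5: x^5 - 10x^4 + 170x^3 - 630x^2 + 1285x - 1023
image of x^6: x^6 - 12x^5 + 255x^4 - 1260x^3 + 3855x^2 - 6138x + 4097
image of x^7: x^7 - 14x^6 + 357x^5 - 2205x^4 + 8995x^3 - 21483x^2 + 28679x - 16383
the matrix is upper triangular; its diagonal is (1, 1, 1, 1, 1, 1, 1, 1)
for a triangular matrix the eigenvalues are the diagonal entries, with algebraic multiplicity their repetition count


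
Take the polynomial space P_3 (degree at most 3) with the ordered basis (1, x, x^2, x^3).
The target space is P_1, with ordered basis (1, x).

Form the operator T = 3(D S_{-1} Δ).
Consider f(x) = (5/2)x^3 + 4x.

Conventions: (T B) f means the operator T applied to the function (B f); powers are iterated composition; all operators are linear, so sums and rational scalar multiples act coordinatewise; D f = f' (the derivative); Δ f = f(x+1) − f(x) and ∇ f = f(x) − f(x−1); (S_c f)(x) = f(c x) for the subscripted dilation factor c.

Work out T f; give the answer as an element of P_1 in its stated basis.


g(x) = 45x - 45/2

Δ f = (15/2)x^2 + (15/2)x + 13/2
S_{-1} Δ f = (15/2)x^2 - (15/2)x + 13/2
D S_{-1} Δ f = 15x - 15/2
(3(D S_{-1} Δ)) f = 45x - 45/2


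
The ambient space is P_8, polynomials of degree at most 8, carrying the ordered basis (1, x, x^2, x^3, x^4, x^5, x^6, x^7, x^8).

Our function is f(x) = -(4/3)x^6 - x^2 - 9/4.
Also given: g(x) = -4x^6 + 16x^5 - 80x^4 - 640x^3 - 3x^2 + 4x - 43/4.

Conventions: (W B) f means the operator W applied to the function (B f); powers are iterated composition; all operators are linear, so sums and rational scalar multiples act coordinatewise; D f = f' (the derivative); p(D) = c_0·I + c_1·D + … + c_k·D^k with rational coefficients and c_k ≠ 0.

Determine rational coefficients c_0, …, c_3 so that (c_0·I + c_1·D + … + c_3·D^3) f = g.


p(D) = 3·I − 2·D + 2·D^2 + 4·D^3, i.e. c_0 = 3, c_1 = -2, c_2 = 2, c_3 = 4

D^0 f = -(4/3)x^6 - x^2 - 9/4
D^1 f = -8x^5 - 2x
D^2 f = -40x^4 - 2
D^3 f = -160x^3
matching coefficients of g against c_0 f + c_1 Df + … from the top degree down determines the c_i
solution: c_0 = 3, c_1 = -2, c_2 = 2, c_3 = 4


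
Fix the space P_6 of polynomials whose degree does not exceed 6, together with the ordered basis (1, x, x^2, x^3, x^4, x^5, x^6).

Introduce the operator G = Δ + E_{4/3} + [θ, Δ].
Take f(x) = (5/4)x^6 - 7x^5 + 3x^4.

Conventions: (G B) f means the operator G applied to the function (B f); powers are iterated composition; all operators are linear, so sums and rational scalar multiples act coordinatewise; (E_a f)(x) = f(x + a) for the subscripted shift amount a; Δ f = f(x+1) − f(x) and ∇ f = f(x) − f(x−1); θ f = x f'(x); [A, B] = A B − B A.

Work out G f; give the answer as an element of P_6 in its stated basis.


Δ f = (15/2)x^5 - (65/4)x^4 - 33x^3 - (133/4)x^2 - (31/2)x - 11/4
E_{4/3} f = (5/4)x^6 + 3x^5 - (31/3)x^4 - (1328/27)x^3 - (224/3)x^2 - (4096/81)x - 9472/729
Δ f = (15/2)x^5 - (65/4)x^4 - 33x^3 - (133/4)x^2 - (31/2)x - 11/4
θ Δ f = (75/2)x^5 - 65x^4 - 99x^3 - (133/2)x^2 - (31/2)x
θ f = (15/2)x^6 - 35x^5 + 12x^4
Δ θ f = 45x^5 - (125/2)x^4 - 152x^3 - (331/2)x^2 - 82x - 31/2
[θ, Δ] f = -(15/2)x^5 - (5/2)x^4 + 53x^3 + 99x^2 + (133/2)x + 31/2
(Δ + E_{4/3} + [θ, Δ]) f = (5/4)x^6 + 3x^5 - (349/12)x^4 - (788/27)x^3 - (107/12)x^2 + (35/81)x - 709/2916

the image equals g(x) = (5/4)x^6 + 3x^5 - (349/12)x^4 - (788/27)x^3 - (107/12)x^2 + (35/81)x - 709/2916


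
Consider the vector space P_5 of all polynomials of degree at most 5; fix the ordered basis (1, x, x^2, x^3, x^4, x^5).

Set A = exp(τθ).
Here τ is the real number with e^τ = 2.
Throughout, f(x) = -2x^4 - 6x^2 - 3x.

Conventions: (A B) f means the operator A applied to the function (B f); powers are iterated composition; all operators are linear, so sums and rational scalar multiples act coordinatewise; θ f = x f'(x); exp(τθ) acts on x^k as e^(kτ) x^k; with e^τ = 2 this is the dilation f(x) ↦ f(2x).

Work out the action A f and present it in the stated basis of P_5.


exp(τθ) x^k = e^(kτ) x^k; with e^τ = 2 this sends x^k to 2^k x^k
x ↦ 2 x
x^2 ↦ 4 x^2
x^4 ↦ 16 x^4
applying this coordinatewise to f: exp(τθ) f = -32x^4 - 24x^2 - 6x

the result is g(x) = -32x^4 - 24x^2 - 6x


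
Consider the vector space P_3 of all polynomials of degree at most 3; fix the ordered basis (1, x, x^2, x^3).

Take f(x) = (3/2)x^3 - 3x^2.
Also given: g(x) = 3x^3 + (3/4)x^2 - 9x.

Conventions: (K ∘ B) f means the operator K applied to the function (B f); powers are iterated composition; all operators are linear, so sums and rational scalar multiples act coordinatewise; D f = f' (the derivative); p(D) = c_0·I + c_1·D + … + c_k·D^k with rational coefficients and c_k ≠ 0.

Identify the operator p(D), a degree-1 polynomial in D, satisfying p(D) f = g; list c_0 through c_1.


D^0 f = (3/2)x^3 - 3x^2
D^1 f = (9/2)x^2 - 6x
matching coefficients of g against c_0 f + c_1 Df + … from the top degree down determines the c_i
solution: c_0 = 2, c_1 = 3/2

p(D) = 2·I + (3/2)·D, i.e. c_0 = 2, c_1 = 3/2


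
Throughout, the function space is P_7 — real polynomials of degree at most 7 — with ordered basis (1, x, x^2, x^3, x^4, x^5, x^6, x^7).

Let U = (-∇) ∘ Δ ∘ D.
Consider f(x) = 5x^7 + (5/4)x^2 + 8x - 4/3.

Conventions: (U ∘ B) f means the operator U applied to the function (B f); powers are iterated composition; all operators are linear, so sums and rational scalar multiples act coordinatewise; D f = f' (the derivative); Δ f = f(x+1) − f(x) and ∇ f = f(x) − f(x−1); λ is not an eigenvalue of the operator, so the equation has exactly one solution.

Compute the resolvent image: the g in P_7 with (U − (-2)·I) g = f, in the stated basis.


write g with unknown coordinates in the stated basis and equate coefficients in (U − (-2)·I) g = f
solving from the highest basis element down gives g = (5/2)x^7 + (525/2)x^4 + (2105/8)x^2 + 3154x + 101/6
check: U g = -525x^4 - 525x^2 - 6300x - 35
so U g − (-2)·g = 5x^7 + (5/4)x^2 + 8x - 4/3 = f ✓

the image equals g(x) = (5/2)x^7 + (525/2)x^4 + (2105/8)x^2 + 3154x + 101/6


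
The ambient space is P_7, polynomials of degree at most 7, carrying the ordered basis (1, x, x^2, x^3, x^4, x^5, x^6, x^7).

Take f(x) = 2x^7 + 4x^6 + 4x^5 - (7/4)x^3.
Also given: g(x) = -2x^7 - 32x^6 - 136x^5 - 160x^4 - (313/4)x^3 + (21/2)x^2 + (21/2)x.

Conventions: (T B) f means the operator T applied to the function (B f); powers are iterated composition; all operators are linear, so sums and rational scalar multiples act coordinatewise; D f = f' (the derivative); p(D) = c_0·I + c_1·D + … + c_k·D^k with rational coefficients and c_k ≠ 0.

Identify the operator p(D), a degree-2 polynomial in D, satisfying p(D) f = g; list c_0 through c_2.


c_0 = -1, c_1 = -2, c_2 = -1

D^0 f = 2x^7 + 4x^6 + 4x^5 - (7/4)x^3
D^1 f = 14x^6 + 24x^5 + 20x^4 - (21/4)x^2
D^2 f = 84x^5 + 120x^4 + 80x^3 - (21/2)x
matching coefficients of g against c_0 f + c_1 Df + … from the top degree down determines the c_i
solution: c_0 = -1, c_1 = -2, c_2 = -1


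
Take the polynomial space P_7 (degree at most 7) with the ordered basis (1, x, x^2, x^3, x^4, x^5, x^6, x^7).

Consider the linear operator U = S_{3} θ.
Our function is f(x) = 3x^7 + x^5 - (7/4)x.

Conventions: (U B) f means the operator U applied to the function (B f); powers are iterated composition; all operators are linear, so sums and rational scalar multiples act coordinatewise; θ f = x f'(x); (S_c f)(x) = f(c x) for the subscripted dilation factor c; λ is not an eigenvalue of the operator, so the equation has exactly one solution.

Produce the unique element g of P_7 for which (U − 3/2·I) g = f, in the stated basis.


write g with unknown coordinates in the stated basis and equate coefficients in (U − 3/2·I) g = f
solving from the highest basis element down gives g = (2/10205)x^7 + (2/2427)x^5 - (7/6)x
check: U g = (30618/10205)x^7 + (810/809)x^5 - (7/2)x
so U g − 3/2·g = 3x^7 + x^5 - (7/4)x = f ✓

the result is g(x) = (2/10205)x^7 + (2/2427)x^5 - (7/6)x


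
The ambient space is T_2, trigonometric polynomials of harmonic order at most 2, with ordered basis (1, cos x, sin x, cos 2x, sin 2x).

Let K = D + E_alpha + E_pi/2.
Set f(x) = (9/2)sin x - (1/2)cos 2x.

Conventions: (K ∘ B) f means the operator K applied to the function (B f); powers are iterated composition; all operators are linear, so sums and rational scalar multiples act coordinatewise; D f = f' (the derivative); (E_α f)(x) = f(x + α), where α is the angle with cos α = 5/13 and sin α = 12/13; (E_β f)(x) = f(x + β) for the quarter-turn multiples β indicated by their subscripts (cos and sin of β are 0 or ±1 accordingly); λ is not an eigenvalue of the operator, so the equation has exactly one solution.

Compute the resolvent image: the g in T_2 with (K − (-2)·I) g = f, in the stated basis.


write g with unknown coordinates in the stated basis and equate coefficients in (K − (-2)·I) g = f
solving from the highest basis element down gives g = -(171/185)cos x + (279/370)sin x - (25/1256)cos 2x - (229/1256)sin 2x
check: K g = (342/185)cos x + (1107/370)sin x - (289/628)cos 2x + (229/628)sin 2x
so K g − (-2)·g = (9/2)sin x - (1/2)cos 2x = f ✓

g(x) = -(171/185)cos x + (279/370)sin x - (25/1256)cos 2x - (229/1256)sin 2x


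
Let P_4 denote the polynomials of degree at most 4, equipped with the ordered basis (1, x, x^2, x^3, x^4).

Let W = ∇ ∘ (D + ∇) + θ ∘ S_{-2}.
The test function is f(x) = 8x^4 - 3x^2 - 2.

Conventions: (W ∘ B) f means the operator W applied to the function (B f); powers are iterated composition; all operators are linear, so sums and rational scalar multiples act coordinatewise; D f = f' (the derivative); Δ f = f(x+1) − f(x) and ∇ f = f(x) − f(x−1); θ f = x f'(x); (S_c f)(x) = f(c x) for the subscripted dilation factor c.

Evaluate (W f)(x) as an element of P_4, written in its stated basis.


D f = 32x^3 - 6x
∇ f = 32x^3 - 48x^2 + 26x - 5
(D + ∇) f = 64x^3 - 48x^2 + 20x - 5
∇ (D + ∇) f = 192x^2 - 288x + 132
S_{-2} f = 128x^4 - 12x^2 - 2
θ S_{-2} f = 512x^4 - 24x^2
(∇ ∘ (D + ∇) + θ ∘ S_{-2}) f = 512x^4 + 168x^2 - 288x + 132

g(x) = 512x^4 + 168x^2 - 288x + 132


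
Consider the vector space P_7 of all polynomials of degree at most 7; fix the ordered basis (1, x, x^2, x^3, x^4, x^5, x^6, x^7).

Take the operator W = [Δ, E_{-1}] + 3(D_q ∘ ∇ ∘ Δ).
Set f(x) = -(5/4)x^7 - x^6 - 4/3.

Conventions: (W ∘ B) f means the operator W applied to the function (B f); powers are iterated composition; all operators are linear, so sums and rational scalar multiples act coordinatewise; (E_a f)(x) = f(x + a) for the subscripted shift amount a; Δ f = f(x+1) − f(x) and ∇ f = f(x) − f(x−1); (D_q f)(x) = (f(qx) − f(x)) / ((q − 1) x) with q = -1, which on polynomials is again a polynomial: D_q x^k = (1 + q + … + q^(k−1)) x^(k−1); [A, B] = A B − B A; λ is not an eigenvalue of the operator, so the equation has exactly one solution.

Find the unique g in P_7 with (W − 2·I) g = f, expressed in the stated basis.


g(x) = (5/8)x^7 + (1/2)x^6 + (315/8)x^4 + (525/8)x^2 + 331/24

write g with unknown coordinates in the stated basis and equate coefficients in (W − 2·I) g = f
solving from the highest basis element down gives g = (5/8)x^7 + (1/2)x^6 + (315/8)x^4 + (525/8)x^2 + 331/24
check: W g = (315/4)x^4 + (525/4)x^2 + 105/4
so W g − 2·g = -(5/4)x^7 - x^6 - 4/3 = f ✓


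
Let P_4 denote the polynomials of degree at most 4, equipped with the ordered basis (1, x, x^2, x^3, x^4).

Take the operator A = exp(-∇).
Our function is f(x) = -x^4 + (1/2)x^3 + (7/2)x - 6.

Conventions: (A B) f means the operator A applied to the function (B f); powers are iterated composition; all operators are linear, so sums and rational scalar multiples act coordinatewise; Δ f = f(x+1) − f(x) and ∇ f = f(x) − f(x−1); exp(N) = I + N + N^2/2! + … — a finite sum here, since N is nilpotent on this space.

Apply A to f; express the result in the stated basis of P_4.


order-1 term: 4x^3 - (15/2)x^2 + (11/2)x - 5
order-2 term: -6x^2 + (27/2)x - 17/2
order-3 term: 4x - 13/2
order-4 term: -1
the series for exp(-∇) f terminates at order 4
exp(-∇) f = -x^4 + (9/2)x^3 - (27/2)x^2 + (53/2)x - 27

g(x) = -x^4 + (9/2)x^3 - (27/2)x^2 + (53/2)x - 27


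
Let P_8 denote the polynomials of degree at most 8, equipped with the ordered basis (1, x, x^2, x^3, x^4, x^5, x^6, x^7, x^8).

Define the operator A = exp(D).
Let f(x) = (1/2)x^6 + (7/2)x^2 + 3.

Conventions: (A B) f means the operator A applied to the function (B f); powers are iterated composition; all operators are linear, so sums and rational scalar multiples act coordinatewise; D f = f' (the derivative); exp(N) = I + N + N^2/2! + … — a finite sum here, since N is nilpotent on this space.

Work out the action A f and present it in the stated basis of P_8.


order-1 term: 3x^5 + 7x
order-2 term: (15/2)x^4 + 7/2
order-3 term: 10x^3
order-4 term: (15/2)x^2
order-5 term: 3x
order-6 term: 1/2
the series for exp(D) f terminates at order 6
exp(D) f = (1/2)x^6 + 3x^5 + (15/2)x^4 + 10x^3 + 11x^2 + 10x + 7

the image equals g(x) = (1/2)x^6 + 3x^5 + (15/2)x^4 + 10x^3 + 11x^2 + 10x + 7


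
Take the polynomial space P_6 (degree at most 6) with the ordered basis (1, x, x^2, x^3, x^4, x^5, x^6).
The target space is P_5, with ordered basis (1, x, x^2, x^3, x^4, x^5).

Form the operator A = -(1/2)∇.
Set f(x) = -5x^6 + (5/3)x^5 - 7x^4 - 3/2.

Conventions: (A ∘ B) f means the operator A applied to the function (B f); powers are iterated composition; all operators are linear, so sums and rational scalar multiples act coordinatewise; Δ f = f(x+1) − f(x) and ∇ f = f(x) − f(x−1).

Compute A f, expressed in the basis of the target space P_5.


∇ f = -30x^5 + (250/3)x^4 - (434/3)x^3 + (401/3)x^2 - (199/3)x + 41/3
(-(1/2)∇) f = 15x^5 - (125/3)x^4 + (217/3)x^3 - (401/6)x^2 + (199/6)x - 41/6

the result is g(x) = 15x^5 - (125/3)x^4 + (217/3)x^3 - (401/6)x^2 + (199/6)x - 41/6


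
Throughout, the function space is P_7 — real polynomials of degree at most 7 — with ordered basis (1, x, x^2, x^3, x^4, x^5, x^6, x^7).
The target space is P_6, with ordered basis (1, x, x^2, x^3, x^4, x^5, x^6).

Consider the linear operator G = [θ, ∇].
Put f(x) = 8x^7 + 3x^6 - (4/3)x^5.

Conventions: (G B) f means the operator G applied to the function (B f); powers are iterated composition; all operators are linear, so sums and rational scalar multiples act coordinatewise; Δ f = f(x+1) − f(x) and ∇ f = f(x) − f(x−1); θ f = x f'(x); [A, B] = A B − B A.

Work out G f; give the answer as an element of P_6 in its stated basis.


the result is g(x) = -56x^6 + 318x^5 - (2230/3)x^4 + (2740/3)x^3 - 620x^2 + (658/3)x - 94/3

∇ f = 56x^6 - 150x^5 + (685/3)x^4 - (620/3)x^3 + (329/3)x^2 - (94/3)x + 11/3
θ ∇ f = 336x^6 - 750x^5 + (2740/3)x^4 - 620x^3 + (658/3)x^2 - (94/3)x
θ f = 56x^7 + 18x^6 - (20/3)x^5
∇ θ f = 392x^6 - 1068x^5 + (4970/3)x^4 - (4600/3)x^3 + (2518/3)x^2 - (752/3)x + 94/3
[θ, ∇] f = -56x^6 + 318x^5 - (2230/3)x^4 + (2740/3)x^3 - 620x^2 + (658/3)x - 94/3


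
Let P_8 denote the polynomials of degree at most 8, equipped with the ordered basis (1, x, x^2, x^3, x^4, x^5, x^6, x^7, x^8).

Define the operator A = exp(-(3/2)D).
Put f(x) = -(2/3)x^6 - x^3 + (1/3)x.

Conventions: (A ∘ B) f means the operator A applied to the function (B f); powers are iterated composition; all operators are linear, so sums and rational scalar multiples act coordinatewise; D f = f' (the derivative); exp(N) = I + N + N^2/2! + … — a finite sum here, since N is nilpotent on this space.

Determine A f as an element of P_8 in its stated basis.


order-1 term: 6x^5 + (9/2)x^2 - 1/2
order-2 term: -(45/2)x^4 - (27/4)x
order-3 term: 45x^3 + 27/8
order-4 term: -(405/8)x^2
order-5 term: (243/8)x
order-6 term: -243/32
the series for exp(-(3/2)D) f terminates at order 6
exp(-(3/2)D) f = -(2/3)x^6 + 6x^5 - (45/2)x^4 + 44x^3 - (369/8)x^2 + (575/24)x - 151/32

the result is g(x) = -(2/3)x^6 + 6x^5 - (45/2)x^4 + 44x^3 - (369/8)x^2 + (575/24)x - 151/32


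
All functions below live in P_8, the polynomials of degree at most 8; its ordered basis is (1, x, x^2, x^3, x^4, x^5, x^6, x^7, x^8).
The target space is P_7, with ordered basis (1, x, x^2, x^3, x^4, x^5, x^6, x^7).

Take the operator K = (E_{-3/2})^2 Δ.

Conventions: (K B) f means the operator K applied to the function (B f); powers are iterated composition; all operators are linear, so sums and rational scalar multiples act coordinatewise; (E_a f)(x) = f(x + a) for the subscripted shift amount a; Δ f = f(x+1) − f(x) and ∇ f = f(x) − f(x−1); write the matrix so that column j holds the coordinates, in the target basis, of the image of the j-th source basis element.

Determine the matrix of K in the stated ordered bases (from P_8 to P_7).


the matrix is [[0, 1, -5, 19, -65, 211, -665, 2059, -6305]; [0, 0, 2, -15, 76, -325, 1266, -4655, 16472]; [0, 0, 0, 3, -30, 190, -975, 4431, -18620]; [0, 0, 0, 0, 4, -50, 380, -2275, 11816]; [0, 0, 0, 0, 0, 5, -75, 665, -4550]; [0, 0, 0, 0, 0, 0, 6, -105, 1064]; [0, 0, 0, 0, 0, 0, 0, 7, -140]; [0, 0, 0, 0, 0, 0, 0, 0, 8]] (rows listed top to bottom)

image of 1: 0
image of x: 1
image of x^2: 2x - 5
image of x^3: 3x^2 - 15x + 19
image of x^4: 4x^3 - 30x^2 + 76x - 65
image of x^5: 5x^4 - 50x^3 + 190x^2 - 325x + 211
image of x^6: 6x^5 - 75x^4 + 380x^3 - 975x^2 + 1266x - 665
image of x^7: 7x^6 - 105x^5 + 665x^4 - 2275x^3 + 4431x^2 - 4655x + 2059
image of x^8: 8x^7 - 140x^6 + 1064x^5 - 4550x^4 + 11816x^3 - 18620x^2 + 16472x - 6305
each image's coordinates form column j of the matrix


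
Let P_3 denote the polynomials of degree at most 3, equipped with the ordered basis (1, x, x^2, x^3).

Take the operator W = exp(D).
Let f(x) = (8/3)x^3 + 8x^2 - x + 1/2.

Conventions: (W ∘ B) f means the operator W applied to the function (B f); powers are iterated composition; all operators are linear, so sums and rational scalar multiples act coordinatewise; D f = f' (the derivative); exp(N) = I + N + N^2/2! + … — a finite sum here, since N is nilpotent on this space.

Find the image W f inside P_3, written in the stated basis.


the image equals g(x) = (8/3)x^3 + 16x^2 + 23x + 61/6

order-1 term: 8x^2 + 16x - 1
order-2 term: 8x + 8
order-3 term: 8/3
the series for exp(D) f terminates at order 3
exp(D) f = (8/3)x^3 + 16x^2 + 23x + 61/6


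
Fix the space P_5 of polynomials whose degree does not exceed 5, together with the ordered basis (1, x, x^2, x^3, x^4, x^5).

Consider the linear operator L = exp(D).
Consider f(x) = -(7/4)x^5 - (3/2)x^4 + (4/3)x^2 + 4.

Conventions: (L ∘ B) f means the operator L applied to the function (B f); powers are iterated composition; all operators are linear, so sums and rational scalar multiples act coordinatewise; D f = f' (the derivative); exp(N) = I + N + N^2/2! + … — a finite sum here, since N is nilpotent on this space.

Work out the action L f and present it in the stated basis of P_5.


the image equals g(x) = -(7/4)x^5 - (41/4)x^4 - (47/2)x^3 - (151/6)x^2 - (145/12)x + 25/12

order-1 term: -(35/4)x^4 - 6x^3 + (8/3)x
order-2 term: -(35/2)x^3 - 9x^2 + 4/3
order-3 term: -(35/2)x^2 - 6x
order-4 term: -(35/4)x - 3/2
order-5 term: -7/4
the series for exp(D) f terminates at order 5
exp(D) f = -(7/4)x^5 - (41/4)x^4 - (47/2)x^3 - (151/6)x^2 - (145/12)x + 25/12


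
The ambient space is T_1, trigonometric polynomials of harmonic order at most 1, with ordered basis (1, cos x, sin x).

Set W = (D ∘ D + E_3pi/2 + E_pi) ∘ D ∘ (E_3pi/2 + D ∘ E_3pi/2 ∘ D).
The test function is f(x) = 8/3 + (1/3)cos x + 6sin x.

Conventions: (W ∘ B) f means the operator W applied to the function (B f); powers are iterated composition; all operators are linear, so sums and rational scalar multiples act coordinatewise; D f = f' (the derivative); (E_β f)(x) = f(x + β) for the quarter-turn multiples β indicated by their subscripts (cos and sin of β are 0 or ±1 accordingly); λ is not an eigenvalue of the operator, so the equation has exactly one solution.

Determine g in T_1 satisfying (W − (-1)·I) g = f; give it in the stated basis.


write g with unknown coordinates in the stated basis and equate coefficients in (W − (-1)·I) g = f
solving from the highest basis element down gives g = 8/3 + (1/3)cos x + 6sin x
check: W g = 0
so W g − (-1)·g = 8/3 + (1/3)cos x + 6sin x = f ✓

g(x) = 8/3 + (1/3)cos x + 6sin x


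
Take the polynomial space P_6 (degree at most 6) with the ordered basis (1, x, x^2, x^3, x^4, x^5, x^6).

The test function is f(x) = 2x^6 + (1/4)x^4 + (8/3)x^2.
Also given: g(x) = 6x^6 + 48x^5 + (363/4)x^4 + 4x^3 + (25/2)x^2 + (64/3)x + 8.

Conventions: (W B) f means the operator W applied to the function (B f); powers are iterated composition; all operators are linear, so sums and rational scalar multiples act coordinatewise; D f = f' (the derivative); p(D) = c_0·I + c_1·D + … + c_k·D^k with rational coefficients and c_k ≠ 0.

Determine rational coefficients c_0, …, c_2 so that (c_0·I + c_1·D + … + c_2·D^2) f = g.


D^0 f = 2x^6 + (1/4)x^4 + (8/3)x^2
D^1 f = 12x^5 + x^3 + (16/3)x
D^2 f = 60x^4 + 3x^2 + 16/3
matching coefficients of g against c_0 f + c_1 Df + … from the top degree down determines the c_i
solution: c_0 = 3, c_1 = 4, c_2 = 3/2

c_0 = 3, c_1 = 4, c_2 = 3/2


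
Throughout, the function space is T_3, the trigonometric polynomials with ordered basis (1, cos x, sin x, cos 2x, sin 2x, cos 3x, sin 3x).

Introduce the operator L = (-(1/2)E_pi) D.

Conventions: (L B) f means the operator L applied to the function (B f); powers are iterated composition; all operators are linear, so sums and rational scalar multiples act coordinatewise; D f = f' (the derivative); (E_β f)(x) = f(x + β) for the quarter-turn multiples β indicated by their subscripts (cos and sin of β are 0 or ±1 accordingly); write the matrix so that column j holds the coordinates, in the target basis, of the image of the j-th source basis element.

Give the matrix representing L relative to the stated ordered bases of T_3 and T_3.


the matrix is [[0, 0, 0, 0, 0, 0, 0]; [0, 0, 1/2, 0, 0, 0, 0]; [0, -1/2, 0, 0, 0, 0, 0]; [0, 0, 0, 0, -1, 0, 0]; [0, 0, 0, 1, 0, 0, 0]; [0, 0, 0, 0, 0, 0, 3/2]; [0, 0, 0, 0, 0, -3/2, 0]] (rows listed top to bottom)

image of 1: 0
image of cos x: -(1/2)sin x
image of sin x: (1/2)cos x
image of cos 2x: sin 2x
image of sin 2x: -cos 2x
image of cos 3x: -(3/2)sin 3x
image of sin 3x: (3/2)cos 3x
each image's coordinates form column j of the matrix


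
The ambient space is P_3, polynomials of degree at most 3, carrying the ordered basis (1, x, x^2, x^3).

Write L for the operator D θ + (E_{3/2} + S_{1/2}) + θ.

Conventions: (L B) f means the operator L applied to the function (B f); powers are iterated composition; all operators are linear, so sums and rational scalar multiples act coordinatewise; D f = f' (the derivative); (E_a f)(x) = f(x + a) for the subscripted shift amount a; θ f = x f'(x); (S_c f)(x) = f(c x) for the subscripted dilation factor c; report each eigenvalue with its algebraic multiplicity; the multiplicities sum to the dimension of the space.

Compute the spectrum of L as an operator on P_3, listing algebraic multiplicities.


image of 1: 2
image of x: (5/2)x + 5/2
image of x^2: (13/4)x^2 + 7x + 9/4
image of x^3: (33/8)x^3 + (27/2)x^2 + (27/4)x + 27/8
the matrix is upper triangular; its diagonal is (2, 5/2, 13/4, 33/8)
for a triangular matrix the eigenvalues are the diagonal entries, with algebraic multiplicity their repetition count

λ = 2 (multiplicity 1), λ = 5/2 (multiplicity 1), λ = 13/4 (multiplicity 1), λ = 33/8 (multiplicity 1)


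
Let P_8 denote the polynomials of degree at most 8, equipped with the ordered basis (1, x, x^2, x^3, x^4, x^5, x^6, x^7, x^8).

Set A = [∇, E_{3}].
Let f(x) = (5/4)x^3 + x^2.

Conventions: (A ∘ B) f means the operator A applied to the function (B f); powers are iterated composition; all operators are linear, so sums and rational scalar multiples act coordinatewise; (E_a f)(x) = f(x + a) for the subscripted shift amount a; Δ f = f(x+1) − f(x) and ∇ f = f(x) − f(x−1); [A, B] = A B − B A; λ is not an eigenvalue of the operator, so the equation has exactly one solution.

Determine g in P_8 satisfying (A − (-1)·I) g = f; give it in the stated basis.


write g with unknown coordinates in the stated basis and equate coefficients in (A − (-1)·I) g = f
solving from the highest basis element down gives g = (5/4)x^3 + x^2
check: A g = 0
so A g − (-1)·g = (5/4)x^3 + x^2 = f ✓

the result is g(x) = (5/4)x^3 + x^2


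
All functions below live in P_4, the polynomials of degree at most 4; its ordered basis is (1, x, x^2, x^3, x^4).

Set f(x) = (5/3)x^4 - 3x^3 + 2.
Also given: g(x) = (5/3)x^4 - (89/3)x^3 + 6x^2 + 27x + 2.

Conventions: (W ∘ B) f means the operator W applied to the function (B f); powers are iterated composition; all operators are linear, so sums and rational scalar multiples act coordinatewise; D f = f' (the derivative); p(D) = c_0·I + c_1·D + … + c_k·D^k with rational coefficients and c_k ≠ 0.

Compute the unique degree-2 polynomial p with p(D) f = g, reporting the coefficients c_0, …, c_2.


c_0 = 1, c_1 = -4, c_2 = -3/2

D^0 f = (5/3)x^4 - 3x^3 + 2
D^1 f = (20/3)x^3 - 9x^2
D^2 f = 20x^2 - 18x
matching coefficients of g against c_0 f + c_1 Df + … from the top degree down determines the c_i
solution: c_0 = 1, c_1 = -4, c_2 = -3/2


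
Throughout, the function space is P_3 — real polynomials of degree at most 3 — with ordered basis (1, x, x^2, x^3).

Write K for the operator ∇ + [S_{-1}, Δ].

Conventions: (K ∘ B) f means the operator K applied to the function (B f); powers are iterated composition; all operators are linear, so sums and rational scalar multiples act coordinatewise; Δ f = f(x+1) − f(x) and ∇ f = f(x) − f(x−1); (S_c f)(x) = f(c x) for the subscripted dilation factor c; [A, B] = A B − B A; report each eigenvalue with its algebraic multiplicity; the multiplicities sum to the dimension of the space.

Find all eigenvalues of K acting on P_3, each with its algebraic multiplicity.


image of 1: 0
image of x: 3
image of x^2: -2x - 1
image of x^3: 9x^2 - 3x + 3
the matrix is upper triangular; its diagonal is (0, 0, 0, 0)
for a triangular matrix the eigenvalues are the diagonal entries, with algebraic multiplicity their repetition count

λ = 0 (multiplicity 4)


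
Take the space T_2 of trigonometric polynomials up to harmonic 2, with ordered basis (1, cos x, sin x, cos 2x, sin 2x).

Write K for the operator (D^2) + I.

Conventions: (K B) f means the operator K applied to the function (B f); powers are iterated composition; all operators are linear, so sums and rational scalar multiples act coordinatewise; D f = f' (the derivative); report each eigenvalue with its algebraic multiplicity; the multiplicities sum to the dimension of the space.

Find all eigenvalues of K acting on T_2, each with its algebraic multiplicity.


λ = -3 (multiplicity 2), λ = 0 (multiplicity 2), λ = 1 (multiplicity 1)

image of 1: 1
image of cos x: 0
image of sin x: 0
image of cos 2x: -3cos 2x
image of sin 2x: -3sin 2x
the matrix is diagonal; its diagonal is (1, 0, 0, -3, -3)
for a triangular matrix the eigenvalues are the diagonal entries, with algebraic multiplicity their repetition count


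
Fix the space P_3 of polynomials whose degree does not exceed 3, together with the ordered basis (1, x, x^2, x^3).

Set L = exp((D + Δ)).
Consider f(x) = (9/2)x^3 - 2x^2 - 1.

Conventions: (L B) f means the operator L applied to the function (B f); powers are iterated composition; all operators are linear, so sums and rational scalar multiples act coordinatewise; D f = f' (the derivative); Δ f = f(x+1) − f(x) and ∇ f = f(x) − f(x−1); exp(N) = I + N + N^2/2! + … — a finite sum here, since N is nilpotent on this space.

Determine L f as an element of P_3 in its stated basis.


g(x) = (9/2)x^3 + 25x^2 + (119/2)x + 113/2

order-1 term: 27x^2 + (11/2)x + 5/2
order-2 term: 54x + 19
order-3 term: 36
the series for exp((D + Δ)) f terminates at order 3
exp((D + Δ)) f = (9/2)x^3 + 25x^2 + (119/2)x + 113/2


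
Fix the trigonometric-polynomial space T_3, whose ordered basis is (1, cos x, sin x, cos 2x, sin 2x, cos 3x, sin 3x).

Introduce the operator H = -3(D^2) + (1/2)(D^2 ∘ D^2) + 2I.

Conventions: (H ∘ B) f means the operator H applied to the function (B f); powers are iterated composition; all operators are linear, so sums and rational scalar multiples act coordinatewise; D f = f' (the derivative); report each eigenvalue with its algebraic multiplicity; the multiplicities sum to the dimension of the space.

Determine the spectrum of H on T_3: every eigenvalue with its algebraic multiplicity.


image of 1: 2
image of cos x: (11/2)cos x
image of sin x: (11/2)sin x
image of cos 2x: 22cos 2x
image of sin 2x: 22sin 2x
image of cos 3x: (139/2)cos 3x
image of sin 3x: (139/2)sin 3x
the matrix is diagonal; its diagonal is (2, 11/2, 11/2, 22, 22, 139/2, 139/2)
for a triangular matrix the eigenvalues are the diagonal entries, with algebraic multiplicity their repetition count

λ = 2 (multiplicity 1), λ = 11/2 (multiplicity 2), λ = 22 (multiplicity 2), λ = 139/2 (multiplicity 2)


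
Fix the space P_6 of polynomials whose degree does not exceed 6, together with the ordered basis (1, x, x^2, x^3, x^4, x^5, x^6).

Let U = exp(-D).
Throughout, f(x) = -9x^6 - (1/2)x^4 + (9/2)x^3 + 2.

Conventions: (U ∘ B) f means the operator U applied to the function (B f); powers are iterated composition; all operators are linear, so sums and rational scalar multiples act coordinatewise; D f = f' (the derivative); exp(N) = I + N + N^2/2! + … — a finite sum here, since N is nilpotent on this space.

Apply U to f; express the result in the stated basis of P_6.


g(x) = -9x^6 + 54x^5 - (271/2)x^4 + (373/2)x^3 - (303/2)x^2 + (139/2)x - 12

order-1 term: 54x^5 + 2x^3 - (27/2)x^2
order-2 term: -135x^4 - 3x^2 + (27/2)x
order-3 term: 180x^3 + 2x - 9/2
order-4 term: -135x^2 - 1/2
order-5 term: 54x
order-6 term: -9
the series for exp(-D) f terminates at order 6
exp(-D) f = -9x^6 + 54x^5 - (271/2)x^4 + (373/2)x^3 - (303/2)x^2 + (139/2)x - 12


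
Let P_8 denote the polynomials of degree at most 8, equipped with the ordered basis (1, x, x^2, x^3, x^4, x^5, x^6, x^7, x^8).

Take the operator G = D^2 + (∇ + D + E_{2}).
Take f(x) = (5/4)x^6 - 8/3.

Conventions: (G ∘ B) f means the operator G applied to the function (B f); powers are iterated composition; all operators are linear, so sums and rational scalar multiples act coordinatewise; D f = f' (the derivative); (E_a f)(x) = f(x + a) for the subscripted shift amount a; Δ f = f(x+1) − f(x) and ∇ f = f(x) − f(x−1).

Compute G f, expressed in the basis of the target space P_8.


D f = (15/2)x^5
D D f = (75/2)x^4
∇ f = (15/2)x^5 - (75/4)x^4 + 25x^3 - (75/4)x^2 + (15/2)x - 5/4
D f = (15/2)x^5
E_{2} f = (5/4)x^6 + 15x^5 + 75x^4 + 200x^3 + 300x^2 + 240x + 232/3
(∇ + D + E_{2}) f = (5/4)x^6 + 30x^5 + (225/4)x^4 + 225x^3 + (1125/4)x^2 + (495/2)x + 913/12
(D^2 + (∇ + D + E_{2})) f = (5/4)x^6 + 30x^5 + (375/4)x^4 + 225x^3 + (1125/4)x^2 + (495/2)x + 913/12

the image equals g(x) = (5/4)x^6 + 30x^5 + (375/4)x^4 + 225x^3 + (1125/4)x^2 + (495/2)x + 913/12


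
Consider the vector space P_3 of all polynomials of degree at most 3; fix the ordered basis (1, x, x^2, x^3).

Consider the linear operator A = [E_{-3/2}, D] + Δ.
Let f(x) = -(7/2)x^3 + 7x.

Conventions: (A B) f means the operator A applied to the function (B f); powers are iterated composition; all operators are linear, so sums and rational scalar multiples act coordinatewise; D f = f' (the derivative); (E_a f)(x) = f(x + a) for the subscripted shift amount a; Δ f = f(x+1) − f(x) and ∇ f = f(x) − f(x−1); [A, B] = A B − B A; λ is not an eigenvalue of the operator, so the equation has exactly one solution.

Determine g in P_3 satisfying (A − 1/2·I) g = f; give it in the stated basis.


the result is g(x) = 7x^3 + 42x^2 + 196x + 490

write g with unknown coordinates in the stated basis and equate coefficients in (A − 1/2·I) g = f
solving from the highest basis element down gives g = 7x^3 + 42x^2 + 196x + 490
check: A g = 21x^2 + 105x + 245
so A g − 1/2·g = -(7/2)x^3 + 7x = f ✓
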